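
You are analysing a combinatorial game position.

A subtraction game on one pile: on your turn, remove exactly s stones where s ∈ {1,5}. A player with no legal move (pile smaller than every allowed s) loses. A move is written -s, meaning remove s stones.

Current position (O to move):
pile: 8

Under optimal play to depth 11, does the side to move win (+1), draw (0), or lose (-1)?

ply 1, O at 8 | -1=-1→7*; -5=-1→3
ply 2, X at 7 | -1=+1→6*; -5=+1→2
ply 3, O at 6 | -1=-1→5*; -5=-1→1
ply 4, X at 5 | -1=+1→4*; -5=+1→0
ply 5, O at 4 | -1=-1→3*
ply 6, X at 3 | -1=+1→2*
ply 7, O at 2 | -1=-1→1*
ply 8, X at 1 | -1=+1→0*
ply 9: 0 is terminal -1 (O); from 8 depth 11

value(8, O) = -1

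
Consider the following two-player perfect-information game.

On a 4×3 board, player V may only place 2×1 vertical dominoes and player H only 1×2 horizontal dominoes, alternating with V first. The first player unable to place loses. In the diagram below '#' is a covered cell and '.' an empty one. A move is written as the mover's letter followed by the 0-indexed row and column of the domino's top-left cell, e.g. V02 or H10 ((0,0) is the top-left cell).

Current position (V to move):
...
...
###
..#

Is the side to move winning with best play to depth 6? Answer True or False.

[.../.../###/..#] V move#1: V00:-1/#../#../###/..#, V01:+1/.#./.#./###/..#*, V02:-1/..#/..#/###/..#
[.#./.#./###/..#] H move#2: H30:-1/.#./.#./###/###*
[.#./.#./###/###] V move#3: V00:+1/##./##./###/###*, V02:+1/.##/.##/###/###
[##./##./###/###] end (terminal -1, H#4); searched .../.../###/..# to 6

V winning at [.../.../###/..#]: True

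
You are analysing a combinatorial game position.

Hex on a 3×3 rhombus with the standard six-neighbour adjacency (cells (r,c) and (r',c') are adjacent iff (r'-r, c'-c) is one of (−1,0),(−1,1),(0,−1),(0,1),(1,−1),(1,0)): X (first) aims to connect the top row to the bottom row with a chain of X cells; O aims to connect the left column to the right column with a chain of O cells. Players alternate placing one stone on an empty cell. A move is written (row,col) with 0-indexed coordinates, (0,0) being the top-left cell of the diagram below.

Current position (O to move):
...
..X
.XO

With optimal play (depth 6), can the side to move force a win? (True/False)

O winning at [.../..X/.XO]: False

ply 1, O at .../..X/.XO | (0,0)=-1→O../..X/.XO*; (0,1)=-1→.O./..X/.XO; (0,2)=-1→..O/..X/.XO; (1,0)=-1→.../O.X/.XO; (1,1)=-1→.../.OX/.XO; (2,0)=-1→.../..X/OXO
ply 2, X at O../..X/.XO | (0,1)=+1→OX./..X/.XO*; (0,2)=+1→O.X/..X/.XO; (1,0)=+1→O../X.X/.XO; (1,1)=+1→O../.XX/.XO; (2,0)=+1→O../..X/XXO
ply 3, O at OX./..X/.XO | (0,2)=-1→OXO/..X/.XO*; (1,0)=-1→OX./O.X/.XO; (1,1)=-1→OX./.OX/.XO; (2,0)=-1→OX./..X/OXO
ply 4, X at OXO/..X/.XO | (1,0)=+1→OXO/X.X/.XO*; (1,1)=+1→OXO/.XX/.XO; (2,0)=+1→OXO/..X/XXO
ply 5, O at OXO/X.X/.XO | (1,1)=-1→OXO/XOX/.XO*; (2,0)=-1→OXO/X.X/OXO
ply 6, X at OXO/XOX/.XO | (2,0)=+1→OXO/XOX/XXO*
ply 7: OXO/XOX/XXO is terminal -1 (O); from .../..X/.XO depth 6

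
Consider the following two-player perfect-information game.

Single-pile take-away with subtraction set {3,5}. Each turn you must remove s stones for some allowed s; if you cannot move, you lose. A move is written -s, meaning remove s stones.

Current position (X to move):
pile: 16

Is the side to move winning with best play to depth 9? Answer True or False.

X winning at [16]: False

p1 X@[16]: -3[13]-1* -5[11]-1
p2 O@[13]: -3[10]+1* -5[8]+1
p3 X@[10]: -3[7]-1* -5[5]-1
p4 O@[7]: -3[4]-1 -5[2]+1*
p5 X@[2] terminal -1; root [16] d9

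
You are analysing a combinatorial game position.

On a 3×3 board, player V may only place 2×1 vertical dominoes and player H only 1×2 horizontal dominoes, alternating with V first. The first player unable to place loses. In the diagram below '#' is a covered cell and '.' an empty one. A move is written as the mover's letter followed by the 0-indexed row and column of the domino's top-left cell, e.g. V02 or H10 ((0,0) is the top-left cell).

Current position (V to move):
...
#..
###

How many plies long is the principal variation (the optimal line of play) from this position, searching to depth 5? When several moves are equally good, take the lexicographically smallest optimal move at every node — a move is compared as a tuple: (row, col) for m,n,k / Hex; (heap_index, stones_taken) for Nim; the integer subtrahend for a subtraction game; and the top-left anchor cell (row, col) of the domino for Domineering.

PV length from [.../#../###]: 1 ply

p1 V@[.../#../###]: V01[.#./##./###]+1* V02[..#/#.#/###]-1
p2 H@[.#./##./###] terminal -1; root [.../#../###] d5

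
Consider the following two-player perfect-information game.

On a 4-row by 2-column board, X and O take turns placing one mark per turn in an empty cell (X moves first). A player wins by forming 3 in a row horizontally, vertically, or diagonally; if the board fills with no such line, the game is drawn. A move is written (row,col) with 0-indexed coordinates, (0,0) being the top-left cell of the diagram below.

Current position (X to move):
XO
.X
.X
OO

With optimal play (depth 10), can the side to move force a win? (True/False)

X winning at [XO/.X/.X/OO]: False

[XO/.X/.X/OO] X move#1: (1,0):+0/XO/XX/.X/OO*, (2,0):+0/XO/.X/XX/OO
[XO/XX/.X/OO] O move#2: (2,0):+0/XO/XX/OX/OO*
[XO/XX/OX/OO] end (terminal +0, X#3); searched XO/.X/.X/OO to 10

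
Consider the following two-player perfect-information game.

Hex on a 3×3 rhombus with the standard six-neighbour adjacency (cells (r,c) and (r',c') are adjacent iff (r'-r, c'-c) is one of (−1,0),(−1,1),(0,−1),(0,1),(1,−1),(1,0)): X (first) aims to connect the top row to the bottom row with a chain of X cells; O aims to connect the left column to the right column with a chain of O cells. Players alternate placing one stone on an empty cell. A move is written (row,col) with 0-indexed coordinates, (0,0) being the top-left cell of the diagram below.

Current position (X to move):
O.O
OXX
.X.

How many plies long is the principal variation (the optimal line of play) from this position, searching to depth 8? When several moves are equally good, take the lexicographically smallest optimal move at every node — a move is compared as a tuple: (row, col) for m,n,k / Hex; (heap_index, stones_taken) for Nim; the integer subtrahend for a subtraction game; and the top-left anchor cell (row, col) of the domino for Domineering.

ply 1, X at O.O/OXX/.X. | (0,1)=+1→OXO/OXX/.X.*; (2,0)=-1→O.O/OXX/XX.; (2,2)=-1→O.O/OXX/.XX
ply 2: OXO/OXX/.X. is terminal -1 (O); from O.O/OXX/.X. depth 8

PV length from [O.O/OXX/.X.]: 1 ply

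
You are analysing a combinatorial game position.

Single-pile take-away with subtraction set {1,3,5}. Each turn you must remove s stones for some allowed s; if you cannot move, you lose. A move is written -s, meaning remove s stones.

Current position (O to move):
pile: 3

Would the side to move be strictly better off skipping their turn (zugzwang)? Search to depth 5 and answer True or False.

p1 O@[3]: -1[2]+1* -3[0]+1
p2 X@[2]: -1[1]-1*
p3 O@[1]: -1[0]+1*
p4 X@[0] terminal -1; root [3] d5
pass branch (X moves first from the same position):
  | p1 X@[3]: -1[2]+1* -3[0]+1
  | p2 O@[2]: -1[1]-1*
  | p3 X@[1]: -1[0]+1*
  | p4 O@[0] terminal -1; root [3] d5
O moving scores +1; O passing scores -1

zugzwang(3, O) = False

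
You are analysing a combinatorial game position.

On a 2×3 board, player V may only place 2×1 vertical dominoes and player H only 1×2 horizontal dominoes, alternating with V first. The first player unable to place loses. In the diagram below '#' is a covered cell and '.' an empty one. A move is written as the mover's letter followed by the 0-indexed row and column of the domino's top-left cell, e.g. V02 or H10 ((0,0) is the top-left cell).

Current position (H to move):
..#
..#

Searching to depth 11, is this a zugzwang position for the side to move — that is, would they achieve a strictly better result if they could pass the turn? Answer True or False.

zugzwang(..#/..#, H) = False

ply 1, H at ..#/..# | H00=+1→###/..#*; H10=+1→..#/###
ply 2: ###/..# is terminal -1 (V); from ..#/..# depth 11
suppose H passes — search the same position with V to move:
pass> ply 1, V at ..#/..# | V00=+1→#.#/#.#*; V01=+1→.##/.##
pass> ply 2: #.#/#.# is terminal -1 (H); from ..#/..# depth 11
for H: play +1, pass -1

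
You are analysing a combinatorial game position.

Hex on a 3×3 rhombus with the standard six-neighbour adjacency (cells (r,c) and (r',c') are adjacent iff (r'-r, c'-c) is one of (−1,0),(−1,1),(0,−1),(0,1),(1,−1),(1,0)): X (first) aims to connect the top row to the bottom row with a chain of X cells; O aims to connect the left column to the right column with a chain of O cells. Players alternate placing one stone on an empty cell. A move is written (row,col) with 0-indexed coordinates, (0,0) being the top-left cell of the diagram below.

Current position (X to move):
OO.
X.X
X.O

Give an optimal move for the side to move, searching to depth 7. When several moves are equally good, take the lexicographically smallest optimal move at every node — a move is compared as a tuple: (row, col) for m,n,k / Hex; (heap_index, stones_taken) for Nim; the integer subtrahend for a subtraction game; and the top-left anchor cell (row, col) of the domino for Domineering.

X's best at [OO./X.X/X.O]: (0,2)

ply 1, X at OO./X.X/X.O | (0,2)=+1→OOX/X.X/X.O*; (1,1)=-1→OO./XXX/X.O; (2,1)=-1→OO./X.X/XXO
ply 2, O at OOX/X.X/X.O | (1,1)=-1→OOX/XOX/X.O*; (2,1)=-1→OOX/X.X/XOO
ply 3, X at OOX/XOX/X.O | (2,1)=+1→OOX/XOX/XXO*
ply 4: OOX/XOX/XXO is terminal -1 (O); from OO./X.X/X.O depth 7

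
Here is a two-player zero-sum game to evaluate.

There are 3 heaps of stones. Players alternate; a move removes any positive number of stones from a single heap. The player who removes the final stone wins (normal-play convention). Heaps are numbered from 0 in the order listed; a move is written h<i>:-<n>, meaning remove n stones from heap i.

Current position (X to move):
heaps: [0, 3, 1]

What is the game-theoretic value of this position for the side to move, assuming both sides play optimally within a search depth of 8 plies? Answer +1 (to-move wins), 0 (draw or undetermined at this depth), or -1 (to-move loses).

value((0,3,1), X) = +1

[(0,3,1)] X move#1: h1:-1:-1/(0,2,1), h1:-2:+1/(0,1,1)*, h1:-3:-1/(0,0,1), h2:-1:-1/(0,3,0)
[(0,1,1)] O move#2: h1:-1:-1/(0,0,1)*, h2:-1:-1/(0,1,0)
[(0,0,1)] X move#3: h2:-1:+1/(0,0,0)*
[(0,0,0)] end (terminal -1, O#4); searched (0,3,1) to 8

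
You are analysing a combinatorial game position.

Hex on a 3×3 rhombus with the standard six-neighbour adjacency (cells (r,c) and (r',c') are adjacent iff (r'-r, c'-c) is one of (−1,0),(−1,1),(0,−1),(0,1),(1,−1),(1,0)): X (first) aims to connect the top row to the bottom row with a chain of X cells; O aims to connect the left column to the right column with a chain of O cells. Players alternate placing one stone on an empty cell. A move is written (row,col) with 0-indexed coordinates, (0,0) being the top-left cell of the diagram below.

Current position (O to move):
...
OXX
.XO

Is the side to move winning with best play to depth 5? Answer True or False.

[.../OXX/.XO] O move#1: (0,0):-1/O../OXX/.XO*, (0,1):-1/.O./OXX/.XO, (0,2):-1/..O/OXX/.XO, (2,0):-1/.../OXX/OXO
[O../OXX/.XO] X move#2: (0,1):+1/OX./OXX/.XO*, (0,2):+1/O.X/OXX/.XO, (2,0):+1/O../OXX/XXO
[OX./OXX/.XO] end (terminal -1, O#3); searched .../OXX/.XO to 5

O winning at [.../OXX/.XO]: False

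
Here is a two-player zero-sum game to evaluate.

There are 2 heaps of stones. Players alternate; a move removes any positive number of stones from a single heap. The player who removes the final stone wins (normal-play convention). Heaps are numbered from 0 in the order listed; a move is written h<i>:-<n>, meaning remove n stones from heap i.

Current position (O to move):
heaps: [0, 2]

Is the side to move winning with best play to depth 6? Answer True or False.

ply 1, O at (0,2) | h1:-1=-1→(0,1); h1:-2=+1→(0,0)*
ply 2: (0,0) is terminal -1 (X); from (0,2) depth 6

O winning at [(0,2)]: True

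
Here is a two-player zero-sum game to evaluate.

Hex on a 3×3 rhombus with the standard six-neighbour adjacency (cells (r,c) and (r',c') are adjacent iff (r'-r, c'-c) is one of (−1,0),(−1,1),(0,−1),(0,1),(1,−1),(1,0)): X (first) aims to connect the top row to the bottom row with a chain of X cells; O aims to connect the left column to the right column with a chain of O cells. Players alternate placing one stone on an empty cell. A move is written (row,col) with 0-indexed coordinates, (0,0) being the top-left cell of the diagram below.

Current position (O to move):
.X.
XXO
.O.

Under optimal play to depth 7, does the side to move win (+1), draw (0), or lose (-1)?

[.X./XXO/.O.] O move#1: (0,0):-1/OX./XXO/.O., (0,2):-1/.XO/XXO/.O., (2,0):+1/.X./XXO/OO.*, (2,2):-1/.X./XXO/.OO
[.X./XXO/OO.] end (terminal -1, X#2); searched .X./XXO/.O. to 7

value(.X./XXO/.O., O) = +1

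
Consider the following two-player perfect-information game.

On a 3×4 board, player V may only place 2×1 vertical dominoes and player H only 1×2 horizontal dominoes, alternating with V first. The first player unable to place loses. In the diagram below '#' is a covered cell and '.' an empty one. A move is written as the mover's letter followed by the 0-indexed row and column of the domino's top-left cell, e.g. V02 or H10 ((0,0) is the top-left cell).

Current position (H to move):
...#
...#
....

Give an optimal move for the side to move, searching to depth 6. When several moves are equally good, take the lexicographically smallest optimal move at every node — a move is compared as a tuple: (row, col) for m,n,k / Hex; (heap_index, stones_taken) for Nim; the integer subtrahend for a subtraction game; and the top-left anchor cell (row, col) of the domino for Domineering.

H's best at [...#/...#/....]: H10

[...#/...#/....] H move#1: H00:-1/##.#/...#/...., H01:-1/.###/...#/...., H10:+1/...#/##.#/....*, H11:+1/...#/.###/...., H20:-1/...#/...#/##.., H21:-1/...#/...#/.##., H22:-1/...#/...#/..##
[...#/##.#/....] V move#2: V02:-1/..##/####/....*, V12:-1/...#/####/..#.
[..##/####/....] H move#3: H00:+1/####/####/....*, H20:+1/..##/####/##.., H21:+1/..##/####/.##., H22:+1/..##/####/..##
[####/####/....] end (terminal -1, V#4); searched ...#/...#/.... to 6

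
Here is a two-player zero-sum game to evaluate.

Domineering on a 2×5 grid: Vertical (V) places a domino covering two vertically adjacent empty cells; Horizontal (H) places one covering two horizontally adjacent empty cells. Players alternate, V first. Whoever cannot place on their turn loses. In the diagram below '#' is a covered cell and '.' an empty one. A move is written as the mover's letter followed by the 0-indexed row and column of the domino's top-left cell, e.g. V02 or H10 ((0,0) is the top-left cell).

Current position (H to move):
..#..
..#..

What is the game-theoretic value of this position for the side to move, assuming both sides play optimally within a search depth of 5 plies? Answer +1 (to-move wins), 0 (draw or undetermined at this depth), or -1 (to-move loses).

value(..#../..#.., H) = -1

p1 H@[..#../..#..]: H00[###../..#..]-1* H03[..###/..#..]-1 H10[..#../###..]-1 H13[..#../..###]-1
p2 V@[###../..#..]: V03[####./..##.]+1* V04[###.#/..#.#]+1
p3 H@[####./..##.]: H10[####./####.]-1*
p4 V@[####./####.]: V04[#####/#####]+1*
p5 H@[#####/#####] terminal -1; root [..#../..#..] d5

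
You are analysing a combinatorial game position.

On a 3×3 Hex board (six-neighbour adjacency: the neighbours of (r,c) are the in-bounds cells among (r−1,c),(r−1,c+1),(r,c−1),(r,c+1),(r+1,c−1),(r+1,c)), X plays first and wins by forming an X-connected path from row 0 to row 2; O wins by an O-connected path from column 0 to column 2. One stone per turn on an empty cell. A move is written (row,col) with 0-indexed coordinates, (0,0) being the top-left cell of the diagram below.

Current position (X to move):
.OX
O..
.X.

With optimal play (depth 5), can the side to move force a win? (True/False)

[.OX/O../.X.] X move#1: (0,0):+1/XOX/O../.X.*, (1,1):+1/.OX/OX./.X., (1,2):+1/.OX/O.X/.X., (2,0):+1/.OX/O../XX., (2,2):+1/.OX/O../.XX
[XOX/O../.X.] O move#2: (1,1):-1/XOX/OO./.X.*, (1,2):-1/XOX/O.O/.X., (2,0):-1/XOX/O../OX., (2,2):-1/XOX/O../.XO
[XOX/OO./.X.] X move#3: (1,2):+1/XOX/OOX/.X.*, (2,0):-1/XOX/OO./XX., (2,2):-1/XOX/OO./.XX
[XOX/OOX/.X.] end (terminal -1, O#4); searched .OX/O../.X. to 5

X winning at [.OX/O../.X.]: True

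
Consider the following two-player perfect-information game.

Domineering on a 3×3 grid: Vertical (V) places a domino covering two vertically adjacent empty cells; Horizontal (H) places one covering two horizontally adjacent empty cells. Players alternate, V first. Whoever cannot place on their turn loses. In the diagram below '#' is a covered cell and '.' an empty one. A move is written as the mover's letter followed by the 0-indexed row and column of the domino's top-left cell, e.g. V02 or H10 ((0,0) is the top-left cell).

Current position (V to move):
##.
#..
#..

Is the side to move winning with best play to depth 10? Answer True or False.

V winning at [##./#../#..]: True

p1 V@[##./#../#..]: V02[###/#.#/#..]-1 V11[##./##./##.]+1* V12[##./#.#/#.#]+1
p2 H@[##./##./##.] terminal -1; root [##./#../#..] d10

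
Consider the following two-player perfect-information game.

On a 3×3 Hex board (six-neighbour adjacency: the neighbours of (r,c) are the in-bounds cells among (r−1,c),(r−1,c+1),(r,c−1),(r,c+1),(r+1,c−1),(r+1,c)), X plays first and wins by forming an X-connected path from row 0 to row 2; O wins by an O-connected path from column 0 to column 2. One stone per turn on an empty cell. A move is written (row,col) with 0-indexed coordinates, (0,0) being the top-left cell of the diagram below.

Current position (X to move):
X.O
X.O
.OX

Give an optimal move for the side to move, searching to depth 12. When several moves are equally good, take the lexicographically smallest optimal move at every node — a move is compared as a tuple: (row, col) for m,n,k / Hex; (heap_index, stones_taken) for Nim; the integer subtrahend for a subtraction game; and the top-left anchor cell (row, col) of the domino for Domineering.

X's best at [X.O/X.O/.OX]: (2,0)

[X.O/X.O/.OX] X move#1: (0,1):-1/XXO/X.O/.OX, (1,1):-1/X.O/XXO/.OX, (2,0):+1/X.O/X.O/XOX*
[X.O/X.O/XOX] end (terminal -1, O#2); searched X.O/X.O/.OX to 12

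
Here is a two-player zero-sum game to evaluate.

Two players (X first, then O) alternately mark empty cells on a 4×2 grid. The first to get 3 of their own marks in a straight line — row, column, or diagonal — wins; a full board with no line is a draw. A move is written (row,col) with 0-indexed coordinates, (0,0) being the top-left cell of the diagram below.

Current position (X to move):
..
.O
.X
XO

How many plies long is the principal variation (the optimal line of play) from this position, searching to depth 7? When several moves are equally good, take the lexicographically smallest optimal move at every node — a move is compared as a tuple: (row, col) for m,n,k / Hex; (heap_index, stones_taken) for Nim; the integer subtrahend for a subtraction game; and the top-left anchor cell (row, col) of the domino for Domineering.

[../.O/.X/XO] X move#1: (0,0):+0/X./.O/.X/XO*, (0,1):+0/.X/.O/.X/XO, (1,0):+0/../XO/.X/XO, (2,0):+0/../.O/XX/XO
[X./.O/.X/XO] O move#2: (0,1):+0/XO/.O/.X/XO*, (1,0):+0/X./OO/.X/XO, (2,0):+0/X./.O/OX/XO
[XO/.O/.X/XO] X move#3: (1,0):+0/XO/XO/.X/XO*, (2,0):+0/XO/.O/XX/XO
[XO/XO/.X/XO] O move#4: (2,0):+0/XO/XO/OX/XO*
[XO/XO/OX/XO] end (terminal +0, X#5); searched ../.O/.X/XO to 7

PV length from [../.O/.X/XO]: 4 plies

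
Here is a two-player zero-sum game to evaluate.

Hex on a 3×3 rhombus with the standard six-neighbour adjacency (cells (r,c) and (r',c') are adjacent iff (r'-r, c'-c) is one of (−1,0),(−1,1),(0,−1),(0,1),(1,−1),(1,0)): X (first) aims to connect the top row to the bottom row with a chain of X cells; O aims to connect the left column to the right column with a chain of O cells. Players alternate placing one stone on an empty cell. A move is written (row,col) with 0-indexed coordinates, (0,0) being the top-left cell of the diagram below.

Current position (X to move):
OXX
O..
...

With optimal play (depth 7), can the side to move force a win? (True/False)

[OXX/O../...] X move#1: (1,1):+1/OXX/OX./...*, (1,2):+1/OXX/O.X/..., (2,0):+1/OXX/O../X.., (2,1):+1/OXX/O../.X., (2,2):+1/OXX/O../..X
[OXX/OX./...] O move#2: (1,2):-1/OXX/OXO/...*, (2,0):-1/OXX/OX./O.., (2,1):-1/OXX/OX./.O., (2,2):-1/OXX/OX./..O
[OXX/OXO/...] X move#3: (2,0):+1/OXX/OXO/X..*, (2,1):+1/OXX/OXO/.X., (2,2):+1/OXX/OXO/..X
[OXX/OXO/X..] end (terminal -1, O#4); searched OXX/O../... to 7

X winning at [OXX/O../...]: True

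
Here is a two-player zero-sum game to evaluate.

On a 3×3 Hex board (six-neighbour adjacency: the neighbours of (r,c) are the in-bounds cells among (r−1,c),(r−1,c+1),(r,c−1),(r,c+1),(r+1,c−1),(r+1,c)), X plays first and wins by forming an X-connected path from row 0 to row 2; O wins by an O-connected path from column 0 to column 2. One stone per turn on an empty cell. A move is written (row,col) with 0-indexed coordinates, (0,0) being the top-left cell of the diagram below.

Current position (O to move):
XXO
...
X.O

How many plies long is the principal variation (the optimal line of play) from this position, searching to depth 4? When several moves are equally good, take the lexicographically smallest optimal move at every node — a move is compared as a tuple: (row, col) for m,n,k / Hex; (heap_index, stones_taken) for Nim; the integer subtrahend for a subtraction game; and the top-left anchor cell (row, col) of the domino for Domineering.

[XXO/.../X.O] O move#1: (1,0):-1/XXO/O../X.O*, (1,1):-1/XXO/.O./X.O, (1,2):-1/XXO/..O/X.O, (2,1):-1/XXO/.../XOO
[XXO/O../X.O] X move#2: (1,1):+1/XXO/OX./X.O*, (1,2):-1/XXO/O.X/X.O, (2,1):-1/XXO/O../XXO
[XXO/OX./X.O] end (terminal -1, O#3); searched XXO/.../X.O to 4

PV length from [XXO/.../X.O]: 2 plies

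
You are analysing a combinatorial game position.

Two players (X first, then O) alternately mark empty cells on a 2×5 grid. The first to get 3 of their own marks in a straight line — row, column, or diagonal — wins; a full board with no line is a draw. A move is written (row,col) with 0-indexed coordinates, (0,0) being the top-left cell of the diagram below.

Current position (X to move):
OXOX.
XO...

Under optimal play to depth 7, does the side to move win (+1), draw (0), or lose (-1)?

p1 X@[OXOX./XO...]: (0,4)[OXOXX/XO...]+0* (1,2)[OXOX./XOX..]+0 (1,3)[OXOX./XO.X.]+0 (1,4)[OXOX./XO..X]+0
p2 O@[OXOXX/XO...]: (1,2)[OXOXX/XOO..]+0* (1,3)[OXOXX/XO.O.]+0 (1,4)[OXOXX/XO..O]+0
p3 X@[OXOXX/XOO..]: (1,3)[OXOXX/XOOX.]+0* (1,4)[OXOXX/XOO.X]-1
p4 O@[OXOXX/XOOX.]: (1,4)[OXOXX/XOOXO]+0*
p5 X@[OXOXX/XOOXO] terminal +0; root [OXOX./XO...] d7

value(OXOX./XO..., X) = 0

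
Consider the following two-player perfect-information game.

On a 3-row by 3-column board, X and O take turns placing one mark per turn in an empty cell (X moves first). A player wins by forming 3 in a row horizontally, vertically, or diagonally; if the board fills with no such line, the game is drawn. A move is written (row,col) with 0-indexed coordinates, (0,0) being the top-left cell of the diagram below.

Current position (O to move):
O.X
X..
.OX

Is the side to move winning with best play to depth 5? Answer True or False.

O winning at [O.X/X../.OX]: False

p1 O@[O.X/X../.OX]: (0,1)[OOX/X../.OX]-1 (1,1)[O.X/XO./.OX]-1 (1,2)[O.X/X.O/.OX]+0* (2,0)[O.X/X../OOX]-1
p2 X@[O.X/X.O/.OX]: (0,1)[OXX/X.O/.OX]+0* (1,1)[O.X/XXO/.OX]+0 (2,0)[O.X/X.O/XOX]+0
p3 O@[OXX/X.O/.OX]: (1,1)[OXX/XOO/.OX]+0* (2,0)[OXX/X.O/OOX]+0
p4 X@[OXX/XOO/.OX]: (2,0)[OXX/XOO/XOX]+0*
p5 O@[OXX/XOO/XOX] terminal +0; root [O.X/X../.OX] d5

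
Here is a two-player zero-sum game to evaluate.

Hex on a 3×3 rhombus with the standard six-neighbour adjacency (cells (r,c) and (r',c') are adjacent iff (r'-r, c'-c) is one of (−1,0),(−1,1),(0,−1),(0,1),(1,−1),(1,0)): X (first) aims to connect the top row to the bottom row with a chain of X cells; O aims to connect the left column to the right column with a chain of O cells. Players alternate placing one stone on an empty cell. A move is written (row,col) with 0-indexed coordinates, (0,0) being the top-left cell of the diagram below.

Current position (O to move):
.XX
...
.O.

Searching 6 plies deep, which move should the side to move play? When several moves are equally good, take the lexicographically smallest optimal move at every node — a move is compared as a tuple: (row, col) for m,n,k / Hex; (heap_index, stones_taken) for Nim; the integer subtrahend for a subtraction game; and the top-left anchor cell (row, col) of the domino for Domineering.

O's best at [.XX/.../.O.]: (1,0)

p1 O@[.XX/.../.O.]: (0,0)[OXX/.../.O.]-1 (1,0)[.XX/O../.O.]+1* (1,1)[.XX/.O./.O.]+1 (1,2)[.XX/..O/.O.]-1 (2,0)[.XX/.../OO.]+1 (2,2)[.XX/.../.OO]-1
p2 X@[.XX/O../.O.]: (0,0)[XXX/O../.O.]-1* (1,1)[.XX/OX./.O.]-1 (1,2)[.XX/O.X/.O.]-1 (2,0)[.XX/O../XO.]-1 (2,2)[.XX/O../.OX]-1
p3 O@[XXX/O../.O.]: (1,1)[XXX/OO./.O.]+1* (1,2)[XXX/O.O/.O.]+1 (2,0)[XXX/O../OO.]+1 (2,2)[XXX/O../.OO]+1
p4 X@[XXX/OO./.O.]: (1,2)[XXX/OOX/.O.]-1* (2,0)[XXX/OO./XO.]-1 (2,2)[XXX/OO./.OX]-1
p5 O@[XXX/OOX/.O.]: (2,0)[XXX/OOX/OO.]-1 (2,2)[XXX/OOX/.OO]+1*
p6 X@[XXX/OOX/.OO] terminal -1; root [.XX/.../.O.] d6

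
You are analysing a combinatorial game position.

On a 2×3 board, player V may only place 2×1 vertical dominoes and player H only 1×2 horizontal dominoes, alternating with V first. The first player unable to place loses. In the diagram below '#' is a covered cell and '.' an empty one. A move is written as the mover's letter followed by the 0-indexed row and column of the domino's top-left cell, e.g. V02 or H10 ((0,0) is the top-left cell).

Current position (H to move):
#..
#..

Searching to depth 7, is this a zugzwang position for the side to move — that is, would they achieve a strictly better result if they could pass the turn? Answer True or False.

p1 H@[#../#..]: H01[###/#..]+1* H11[#../###]+1
p2 V@[###/#..] terminal -1; root [#../#..] d7
if H skipped the turn, V would face:
~ p1 V@[#../#..]: V01[##./##.]+1* V02[#.#/#.#]+1
~ p2 H@[##./##.] terminal -1; root [#../#..] d7
compare (H): move=+1 vs pass=-1

zugzwang(#../#.., H) = False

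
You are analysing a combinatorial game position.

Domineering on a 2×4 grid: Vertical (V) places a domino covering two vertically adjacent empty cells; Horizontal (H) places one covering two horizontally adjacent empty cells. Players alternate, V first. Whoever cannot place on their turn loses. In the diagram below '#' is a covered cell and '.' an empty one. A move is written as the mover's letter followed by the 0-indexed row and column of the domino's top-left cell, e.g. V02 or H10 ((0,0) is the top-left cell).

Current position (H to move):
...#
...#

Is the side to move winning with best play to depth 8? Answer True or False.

ply 1, H at ...#/...# | H00=+1→##.#/...#*; H01=+1→.###/...#; H10=+1→...#/##.#; H11=+1→...#/.###
ply 2, V at ##.#/...# | V02=-1→####/..##*
ply 3, H at ####/..## | H10=+1→####/####*
ply 4: ####/#### is terminal -1 (V); from ...#/...# depth 8

H winning at [...#/...#]: True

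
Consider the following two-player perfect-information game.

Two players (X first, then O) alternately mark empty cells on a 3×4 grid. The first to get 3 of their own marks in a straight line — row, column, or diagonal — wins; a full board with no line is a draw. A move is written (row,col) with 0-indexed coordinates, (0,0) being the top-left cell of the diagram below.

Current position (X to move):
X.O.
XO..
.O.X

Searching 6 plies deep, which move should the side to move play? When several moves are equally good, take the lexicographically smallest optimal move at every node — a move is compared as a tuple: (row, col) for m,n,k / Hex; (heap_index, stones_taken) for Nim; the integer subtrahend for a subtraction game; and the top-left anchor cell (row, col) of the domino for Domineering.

[X.O./XO../.O.X] X move#1: (0,1):-1/XXO./XO../.O.X, (0,3):-1/X.OX/XO../.O.X, (1,2):-1/X.O./XOX./.O.X, (1,3):-1/X.O./XO.X/.O.X, (2,0):+1/X.O./XO../XO.X*, (2,2):-1/X.O./XO../.OXX
[X.O./XO../XO.X] end (terminal -1, O#2); searched X.O./XO../.O.X to 6

X's best at [X.O./XO../.O.X]: (2,0)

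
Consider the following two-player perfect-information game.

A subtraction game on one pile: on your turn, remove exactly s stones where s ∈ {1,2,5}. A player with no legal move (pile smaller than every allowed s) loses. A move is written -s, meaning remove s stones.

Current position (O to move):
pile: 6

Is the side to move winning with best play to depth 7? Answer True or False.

ply 1, O at 6 | -1=-1→5*; -2=-1→4; -5=-1→1
ply 2, X at 5 | -1=-1→4; -2=+1→3*; -5=+1→0
ply 3, O at 3 | -1=-1→2*; -2=-1→1
ply 4, X at 2 | -1=-1→1; -2=+1→0*
ply 5: 0 is terminal -1 (O); from 6 depth 7

O winning at [6]: False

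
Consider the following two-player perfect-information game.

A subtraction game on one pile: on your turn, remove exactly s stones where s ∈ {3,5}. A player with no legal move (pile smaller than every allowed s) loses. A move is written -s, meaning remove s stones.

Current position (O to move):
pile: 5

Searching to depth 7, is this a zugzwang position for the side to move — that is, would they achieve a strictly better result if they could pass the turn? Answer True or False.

zugzwang(5, O) = False

[5] O move#1: -3:+1/2*, -5:+1/0
[2] end (terminal -1, X#2); searched 5 to 7
if O skipped the turn, X would face:
~ [5] X move#1: -3:+1/2*, -5:+1/0
~ [2] end (terminal -1, O#2); searched 5 to 7
compare (O): move=+1 vs pass=-1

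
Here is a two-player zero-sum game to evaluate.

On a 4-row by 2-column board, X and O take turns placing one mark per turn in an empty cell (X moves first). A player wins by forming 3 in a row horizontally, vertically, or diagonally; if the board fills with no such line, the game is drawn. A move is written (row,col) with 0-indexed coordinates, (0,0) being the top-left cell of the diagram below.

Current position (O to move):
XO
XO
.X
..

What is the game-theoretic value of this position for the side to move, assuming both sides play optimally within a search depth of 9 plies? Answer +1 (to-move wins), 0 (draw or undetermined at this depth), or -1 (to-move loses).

value(XO/XO/.X/.., O) = 0

p1 O@[XO/XO/.X/..]: (2,0)[XO/XO/OX/..]+0* (3,0)[XO/XO/.X/O.]-1 (3,1)[XO/XO/.X/.O]-1
p2 X@[XO/XO/OX/..]: (3,0)[XO/XO/OX/X.]+0* (3,1)[XO/XO/OX/.X]+0
p3 O@[XO/XO/OX/X.]: (3,1)[XO/XO/OX/XO]+0*
p4 X@[XO/XO/OX/XO] terminal +0; root [XO/XO/.X/..] d9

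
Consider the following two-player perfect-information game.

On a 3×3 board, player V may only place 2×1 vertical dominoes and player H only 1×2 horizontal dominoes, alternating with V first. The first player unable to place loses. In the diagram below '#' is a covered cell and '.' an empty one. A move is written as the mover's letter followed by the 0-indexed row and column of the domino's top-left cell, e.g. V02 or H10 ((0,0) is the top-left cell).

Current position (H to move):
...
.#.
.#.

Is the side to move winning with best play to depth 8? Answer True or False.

H winning at [.../.#./.#.]: False

p1 H@[.../.#./.#.]: H00[##./.#./.#.]-1* H01[.##/.#./.#.]-1
p2 V@[##./.#./.#.]: V02[###/.##/.#.]+1* V10[##./##./##.]+1 V12[##./.##/.##]+1
p3 H@[###/.##/.#.] terminal -1; root [.../.#./.#.] d8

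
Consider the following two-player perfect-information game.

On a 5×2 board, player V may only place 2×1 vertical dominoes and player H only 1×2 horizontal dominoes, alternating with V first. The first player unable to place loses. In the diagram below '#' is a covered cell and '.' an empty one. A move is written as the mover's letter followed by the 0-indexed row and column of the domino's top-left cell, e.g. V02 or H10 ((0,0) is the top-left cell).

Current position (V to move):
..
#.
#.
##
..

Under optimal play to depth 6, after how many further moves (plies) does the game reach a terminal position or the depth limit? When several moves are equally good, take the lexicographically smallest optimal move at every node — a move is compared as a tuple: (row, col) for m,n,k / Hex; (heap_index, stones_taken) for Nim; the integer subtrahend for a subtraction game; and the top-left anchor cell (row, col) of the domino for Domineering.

p1 V@[../#./#./##/..]: V01[.#/##/#./##/..]-1* V11[../##/##/##/..]-1
p2 H@[.#/##/#./##/..]: H40[.#/##/#./##/##]+1*
p3 V@[.#/##/#./##/##] terminal -1; root [../#./#./##/..] d6

PV length from [../#./#./##/..]: 2 plies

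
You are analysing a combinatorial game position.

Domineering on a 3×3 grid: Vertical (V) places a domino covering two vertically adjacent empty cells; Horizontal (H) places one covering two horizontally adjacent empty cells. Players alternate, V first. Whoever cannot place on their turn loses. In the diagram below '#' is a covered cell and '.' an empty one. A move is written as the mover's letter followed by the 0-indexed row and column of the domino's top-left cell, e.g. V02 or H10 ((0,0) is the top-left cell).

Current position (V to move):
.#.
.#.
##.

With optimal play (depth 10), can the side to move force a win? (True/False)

p1 V@[.#./.#./##.]: V00[##./##./##.]+1* V02[.##/.##/##.]+1 V12[.#./.##/###]+1
p2 H@[##./##./##.] terminal -1; root [.#./.#./##.] d10

V winning at [.#./.#./##.]: True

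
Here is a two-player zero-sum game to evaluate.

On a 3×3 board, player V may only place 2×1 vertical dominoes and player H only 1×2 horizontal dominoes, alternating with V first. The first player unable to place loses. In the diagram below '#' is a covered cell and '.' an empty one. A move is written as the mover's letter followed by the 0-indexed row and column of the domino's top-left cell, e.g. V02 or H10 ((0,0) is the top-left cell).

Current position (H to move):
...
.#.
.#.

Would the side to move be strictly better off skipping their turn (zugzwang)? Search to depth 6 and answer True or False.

[.../.#./.#.] H move#1: H00:-1/##./.#./.#.*, H01:-1/.##/.#./.#.
[##./.#./.#.] V move#2: V02:+1/###/.##/.#.*, V10:+1/##./##./##., V12:+1/##./.##/.##
[###/.##/.#.] end (terminal -1, H#3); searched .../.#./.#. to 6
if H skipped the turn, V would face:
~ [.../.#./.#.] V move#1: V00:+1/#../##./.#.*, V02:+1/..#/.##/.#., V10:+1/.../##./##., V12:+1/.../.##/.##
~ [#../##./.#.] H move#2: H01:-1/###/##./.#.*
~ [###/##./.#.] V move#3: V12:+1/###/###/.##*
~ [###/###/.##] end (terminal -1, H#4); searched .../.#./.#. to 6
compare (H): move=-1 vs pass=-1

zugzwang(.../.#./.#., H) = False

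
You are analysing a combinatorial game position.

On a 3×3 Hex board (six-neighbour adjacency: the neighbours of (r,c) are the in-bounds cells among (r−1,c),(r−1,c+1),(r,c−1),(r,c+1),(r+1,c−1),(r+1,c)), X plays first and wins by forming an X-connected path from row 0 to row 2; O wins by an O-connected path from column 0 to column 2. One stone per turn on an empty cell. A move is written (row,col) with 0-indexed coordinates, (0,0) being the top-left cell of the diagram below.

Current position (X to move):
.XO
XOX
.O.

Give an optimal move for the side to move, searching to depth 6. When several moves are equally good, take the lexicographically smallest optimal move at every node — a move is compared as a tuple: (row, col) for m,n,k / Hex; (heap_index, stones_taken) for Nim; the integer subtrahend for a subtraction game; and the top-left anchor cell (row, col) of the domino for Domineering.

X's best at [.XO/XOX/.O.]: (2,0)

[.XO/XOX/.O.] X move#1: (0,0):-1/XXO/XOX/.O., (2,0):+1/.XO/XOX/XO.*, (2,2):-1/.XO/XOX/.OX
[.XO/XOX/XO.] end (terminal -1, O#2); searched .XO/XOX/.O. to 6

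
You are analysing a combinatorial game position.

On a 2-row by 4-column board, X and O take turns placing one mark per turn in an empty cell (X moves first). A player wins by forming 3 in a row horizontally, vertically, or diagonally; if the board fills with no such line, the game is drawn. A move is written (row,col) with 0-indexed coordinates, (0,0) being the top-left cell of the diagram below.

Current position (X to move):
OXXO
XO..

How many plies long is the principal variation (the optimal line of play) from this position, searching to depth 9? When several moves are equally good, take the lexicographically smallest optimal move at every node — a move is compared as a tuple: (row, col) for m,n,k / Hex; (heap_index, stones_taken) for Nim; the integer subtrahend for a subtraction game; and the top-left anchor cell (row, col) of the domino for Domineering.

PV length from [OXXO/XO..]: 2 plies

[OXXO/XO..] X move#1: (1,2):+0/OXXO/XOX.*, (1,3):+0/OXXO/XO.X
[OXXO/XOX.] O move#2: (1,3):+0/OXXO/XOXO*
[OXXO/XOXO] end (terminal +0, X#3); searched OXXO/XO.. to 9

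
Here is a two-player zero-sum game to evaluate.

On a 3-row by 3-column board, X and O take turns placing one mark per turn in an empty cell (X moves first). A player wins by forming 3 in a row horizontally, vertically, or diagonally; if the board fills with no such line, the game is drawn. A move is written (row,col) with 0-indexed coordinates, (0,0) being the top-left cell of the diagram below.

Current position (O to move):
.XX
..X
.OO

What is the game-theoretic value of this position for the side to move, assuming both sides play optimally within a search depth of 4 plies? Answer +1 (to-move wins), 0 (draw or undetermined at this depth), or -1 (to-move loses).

p1 O@[.XX/..X/.OO]: (0,0)[OXX/..X/.OO]+1* (1,0)[.XX/O.X/.OO]-1 (1,1)[.XX/.OX/.OO]-1 (2,0)[.XX/..X/OOO]+1
p2 X@[OXX/..X/.OO]: (1,0)[OXX/X.X/.OO]-1* (1,1)[OXX/.XX/.OO]-1 (2,0)[OXX/..X/XOO]-1
p3 O@[OXX/X.X/.OO]: (1,1)[OXX/XOX/.OO]+1* (2,0)[OXX/X.X/OOO]+1
p4 X@[OXX/XOX/.OO] terminal -1; root [.XX/..X/.OO] d4

value(.XX/..X/.OO, O) = +1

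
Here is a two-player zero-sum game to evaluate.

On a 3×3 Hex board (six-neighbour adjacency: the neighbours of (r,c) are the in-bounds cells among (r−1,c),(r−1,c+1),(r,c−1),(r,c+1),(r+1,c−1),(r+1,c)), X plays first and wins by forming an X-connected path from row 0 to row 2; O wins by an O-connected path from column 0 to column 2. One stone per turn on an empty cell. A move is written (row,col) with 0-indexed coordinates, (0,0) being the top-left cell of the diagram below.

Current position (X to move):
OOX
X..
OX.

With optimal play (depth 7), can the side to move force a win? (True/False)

ply 1, X at OOX/X../OX. | (1,1)=+1→OOX/XX./OX.*; (1,2)=+1→OOX/X.X/OX.; (2,2)=+1→OOX/X../OXX
ply 2: OOX/XX./OX. is terminal -1 (O); from OOX/X../OX. depth 7

X winning at [OOX/X../OX.]: True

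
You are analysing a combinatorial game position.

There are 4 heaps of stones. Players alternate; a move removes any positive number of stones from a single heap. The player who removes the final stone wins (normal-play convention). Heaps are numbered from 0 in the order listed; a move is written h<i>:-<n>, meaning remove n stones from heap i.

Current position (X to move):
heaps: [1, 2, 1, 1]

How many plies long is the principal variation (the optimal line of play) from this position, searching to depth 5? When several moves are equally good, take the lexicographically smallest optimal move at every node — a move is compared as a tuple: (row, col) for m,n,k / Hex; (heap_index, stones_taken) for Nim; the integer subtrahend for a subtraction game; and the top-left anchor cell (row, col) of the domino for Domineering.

PV length from [(1,2,1,1)]: 5 plies

p1 X@[(1,2,1,1)]: h0:-1[(0,2,1,1)]-1 h1:-1[(1,1,1,1)]+1* h1:-2[(1,0,1,1)]-1 h2:-1[(1,2,0,1)]-1 h3:-1[(1,2,1,0)]-1
p2 O@[(1,1,1,1)]: h0:-1[(0,1,1,1)]-1* h1:-1[(1,0,1,1)]-1 h2:-1[(1,1,0,1)]-1 h3:-1[(1,1,1,0)]-1
p3 X@[(0,1,1,1)]: h1:-1[(0,0,1,1)]+1* h2:-1[(0,1,0,1)]+1 h3:-1[(0,1,1,0)]+1
p4 O@[(0,0,1,1)]: h2:-1[(0,0,0,1)]-1* h3:-1[(0,0,1,0)]-1
p5 X@[(0,0,0,1)]: h3:-1[(0,0,0,0)]+1*
p6 O@[(0,0,0,0)] terminal -1; root [(1,2,1,1)] d5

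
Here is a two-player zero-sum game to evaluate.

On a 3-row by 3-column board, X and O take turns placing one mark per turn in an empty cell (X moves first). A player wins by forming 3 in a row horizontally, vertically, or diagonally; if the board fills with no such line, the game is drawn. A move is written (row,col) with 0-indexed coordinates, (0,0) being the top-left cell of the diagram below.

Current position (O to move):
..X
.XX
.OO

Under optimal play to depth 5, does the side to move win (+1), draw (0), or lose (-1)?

value(..X/.XX/.OO, O) = +1

p1 O@[..X/.XX/.OO]: (0,0)[O.X/.XX/.OO]-1 (0,1)[.OX/.XX/.OO]-1 (1,0)[..X/OXX/.OO]-1 (2,0)[..X/.XX/OOO]+1*
p2 X@[..X/.XX/OOO] terminal -1; root [..X/.XX/.OO] d5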